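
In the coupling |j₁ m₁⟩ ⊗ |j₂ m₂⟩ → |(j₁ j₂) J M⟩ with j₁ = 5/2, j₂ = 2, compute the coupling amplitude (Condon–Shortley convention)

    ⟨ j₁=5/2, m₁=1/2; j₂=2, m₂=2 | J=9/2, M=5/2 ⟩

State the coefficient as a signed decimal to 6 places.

+√(5/18) ≈ +0.527046

triangle: 0!*5!*4!/10! = 2880/3628800
(j±m)!: 3!*2!*4!*0!*7!*2! = 2903040
prefactor² = (2J+1)*Δ*N² = 23040
  k=0: +1/(0!*0!*2!*4!*3!*0!) = 1/288
Σ = 1/288  ⇒  CG² = 23040*1/288² = 5/18
CG = +√(5/18) = +0.527046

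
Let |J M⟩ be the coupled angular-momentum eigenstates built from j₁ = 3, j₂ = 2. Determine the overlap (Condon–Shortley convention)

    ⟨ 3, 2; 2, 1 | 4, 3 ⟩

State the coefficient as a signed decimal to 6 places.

+√(1/20) = +0.223607

j₁+j₂−J=1  J+j₁−j₂=5  J−j₁+j₂=3  j₁+j₂+J+1=10
(j₁±m₁, j₂±m₂, J±M) = (5,1,3,1,7,1)
P² = 6480
sum k=0..1:
  [0] +1/144 = 1/144
  [1] −1/240 = -1/240
S = 1/360
C² = P²·S² = 1/20 ; C = +0.223607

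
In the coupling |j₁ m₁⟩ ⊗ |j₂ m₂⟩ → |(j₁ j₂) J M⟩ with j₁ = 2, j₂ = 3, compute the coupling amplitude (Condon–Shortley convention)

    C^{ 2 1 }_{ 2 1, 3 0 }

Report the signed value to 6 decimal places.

-0.534522  (= −√(2/7))

√[5·3!1!3!/8! · 3!1!3!3!3!1!] = √(81/14)
  +(−1)^0/∏(0,3,1,3,0,0)! = 1/36  (running 1/36)
  +(−1)^1/∏(1,2,0,2,1,1)! = -1/4  (running -2/9)
⟨..|..⟩ = √(81/14)·(-2/9) = -0.534522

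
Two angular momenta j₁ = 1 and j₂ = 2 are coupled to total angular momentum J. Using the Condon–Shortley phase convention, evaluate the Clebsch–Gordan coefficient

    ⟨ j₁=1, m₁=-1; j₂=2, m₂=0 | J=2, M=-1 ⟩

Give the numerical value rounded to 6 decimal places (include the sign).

-0.707107  (= −√(1/2))

triangle: 1!*1!*3!/6! = 6/720
(j±m)!: 0!*2!*2!*2!*1!*3! = 48
prefactor² = (2J+1)*Δ*N² = 2
  k=1: −1/(1!*0!*1!*1!*0!*2!) = -1/2
Σ = -1/2  ⇒  CG² = 2*(-1/2)² = 1/2
CG = −√(1/2) = -0.707107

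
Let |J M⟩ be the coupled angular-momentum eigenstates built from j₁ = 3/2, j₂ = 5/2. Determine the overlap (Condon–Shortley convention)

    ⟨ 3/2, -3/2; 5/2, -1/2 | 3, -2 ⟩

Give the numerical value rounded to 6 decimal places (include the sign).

-0.707107

√[7·1!2!4!/8! · 0!3!2!3!1!5!] = √(72)
  +(−1)^1/∏(1,0,2,1,0,3)! = -1/12  (running -1/12)
⟨..|..⟩ = √(72)·(-1/12) = -0.707107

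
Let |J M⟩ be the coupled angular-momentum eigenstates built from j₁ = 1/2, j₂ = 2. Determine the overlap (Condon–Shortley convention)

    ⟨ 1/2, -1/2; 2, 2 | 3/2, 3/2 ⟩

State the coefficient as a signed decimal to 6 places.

-0.894427  (= −√(4/5))

√[4·1!0!3!/5! · 0!1!4!0!3!0!] = √(144/5)
  +(−1)^1/∏(1,0,0,3,0,0)! = -1/6  (running -1/6)
⟨..|..⟩ = √(144/5)·(-1/6) = -0.894427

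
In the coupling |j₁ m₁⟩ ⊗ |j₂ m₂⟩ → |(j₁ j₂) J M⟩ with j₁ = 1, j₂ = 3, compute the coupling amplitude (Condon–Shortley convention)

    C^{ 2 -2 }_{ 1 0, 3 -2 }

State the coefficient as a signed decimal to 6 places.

−√(5/21) = -0.487950

√[5·2!0!4!/7! · 1!1!1!5!0!4!] = √(960/7)
  +(−1)^1/∏(1,1,0,0,0,4)! = -1/24  (running -1/24)
⟨..|..⟩ = √(960/7)·(-1/24) = -0.487950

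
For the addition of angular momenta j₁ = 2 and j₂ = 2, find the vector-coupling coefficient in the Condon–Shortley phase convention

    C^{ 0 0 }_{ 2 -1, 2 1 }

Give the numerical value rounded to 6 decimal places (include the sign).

triangle: 4!·0!·0!/5! = 24/120
(j±m)!: 1!·3!·3!·1!·0!·0! = 36
prefactor² = (2J+1)·Δ·N² = 36/5
  k=3: −1/(3!·1!·0!·0!·0!·0!) = -1/6
Σ = -1/6  ⇒  CG² = 36/5·(-1/6)² = 1/5
CG = −√(1/5) = -0.447214

−√(1/5) = -0.447214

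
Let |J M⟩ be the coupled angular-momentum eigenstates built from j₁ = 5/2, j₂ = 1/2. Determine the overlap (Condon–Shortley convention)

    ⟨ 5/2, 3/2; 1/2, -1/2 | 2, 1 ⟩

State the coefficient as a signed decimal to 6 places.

√[5·1!4!0!/6! · 4!1!0!1!3!1!] = √(24)
  +(−1)^0/∏(0,1,1,0,3,0)! = 1/6  (running 1/6)
⟨..|..⟩ = √(24)·(1/6) = +0.816497

+√(2/3) ≈ +0.816497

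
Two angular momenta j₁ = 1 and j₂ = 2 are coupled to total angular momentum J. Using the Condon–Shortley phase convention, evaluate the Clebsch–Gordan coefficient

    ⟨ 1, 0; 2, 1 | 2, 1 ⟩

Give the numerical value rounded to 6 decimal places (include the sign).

−√(1/6) ≈ -0.408248

j₁+j₂−J=1  J+j₁−j₂=1  J−j₁+j₂=3  j₁+j₂+J+1=6
(j₁±m₁, j₂±m₂, J±M) = (1,1,3,1,3,1)
P² = 3/2
sum k=0..1:
  [0] +1/6 = 1/6
  [1] −1/2 = -1/2
S = -1/3
C² = P²·S² = 1/6 ; C = -0.408248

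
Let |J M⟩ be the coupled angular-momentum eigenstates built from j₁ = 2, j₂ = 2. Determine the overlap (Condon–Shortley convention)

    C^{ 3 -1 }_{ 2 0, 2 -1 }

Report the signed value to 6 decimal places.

j₁+j₂−J=1  J+j₁−j₂=3  J−j₁+j₂=3  j₁+j₂+J+1=8
(j₁±m₁, j₂±m₂, J±M) = (2,2,1,3,2,4)
P² = 36/5
sum k=0..1:
  [0] +1/4 = 1/4
  [1] −1/12 = -1/12
S = 1/6
C² = P²·S² = 1/5 ; C = +0.447214

+√(1/5) = +0.447214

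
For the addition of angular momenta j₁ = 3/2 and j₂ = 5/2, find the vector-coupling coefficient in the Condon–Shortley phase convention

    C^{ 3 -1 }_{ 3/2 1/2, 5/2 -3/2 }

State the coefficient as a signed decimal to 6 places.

+0.639010

j₁+j₂−J=1  J+j₁−j₂=2  J−j₁+j₂=4  j₁+j₂+J+1=8
(j₁±m₁, j₂±m₂, J±M) = (2,1,1,4,2,4)
P² = 96/5
sum k=0..1:
  [0] +1/6 = 1/6
  [1] −1/48 = -1/48
S = 7/48
C² = P²·S² = 49/120 ; C = +0.639010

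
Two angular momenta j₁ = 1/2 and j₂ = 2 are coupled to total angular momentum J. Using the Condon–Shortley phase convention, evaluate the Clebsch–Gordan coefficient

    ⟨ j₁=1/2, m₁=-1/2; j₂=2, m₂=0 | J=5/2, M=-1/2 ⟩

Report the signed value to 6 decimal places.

+√(3/5) = +0.774597

j₁+j₂−J=0  J+j₁−j₂=1  J−j₁+j₂=4  j₁+j₂+J+1=6
(j₁±m₁, j₂±m₂, J±M) = (0,1,2,2,2,3)
P² = 48/5
sum k=0..0:
  [0] +1/4 = 1/4
S = 1/4
C² = P²·S² = 3/5 ; C = +0.774597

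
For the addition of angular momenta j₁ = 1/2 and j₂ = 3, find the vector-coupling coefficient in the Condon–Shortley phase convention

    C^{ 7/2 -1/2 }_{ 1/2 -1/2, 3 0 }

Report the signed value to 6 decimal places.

j₁+j₂−J=0  J+j₁−j₂=1  J−j₁+j₂=6  j₁+j₂+J+1=8
(j₁±m₁, j₂±m₂, J±M) = (0,1,3,3,3,4)
P² = 5184/7
sum k=0..0:
  [0] +1/36 = 1/36
S = 1/36
C² = P²·S² = 4/7 ; C = +0.755929

+√(4/7) = +0.755929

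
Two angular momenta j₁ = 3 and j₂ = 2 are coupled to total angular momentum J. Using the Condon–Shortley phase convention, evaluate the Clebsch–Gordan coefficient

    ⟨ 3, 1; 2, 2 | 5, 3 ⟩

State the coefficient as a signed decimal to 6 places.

+0.577350  (= +√(1/3))

√[11·0!6!4!/11! · 4!2!4!0!8!2!] = √(442368)
  +(−1)^0/∏(0,0,2,4,4,0)! = 1/1152  (running 1/1152)
⟨..|..⟩ = √(442368)·(1/1152) = +0.577350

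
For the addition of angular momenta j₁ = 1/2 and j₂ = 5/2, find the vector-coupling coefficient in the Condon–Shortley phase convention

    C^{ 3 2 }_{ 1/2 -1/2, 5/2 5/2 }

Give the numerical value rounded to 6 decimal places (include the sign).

√[7·0!1!5!/7! · 0!1!5!0!5!1!] = √(2400)
  +(−1)^0/∏(0,0,1,5,0,0)! = 1/120  (running 1/120)
⟨..|..⟩ = √(2400)·(1/120) = +0.408248

+0.408248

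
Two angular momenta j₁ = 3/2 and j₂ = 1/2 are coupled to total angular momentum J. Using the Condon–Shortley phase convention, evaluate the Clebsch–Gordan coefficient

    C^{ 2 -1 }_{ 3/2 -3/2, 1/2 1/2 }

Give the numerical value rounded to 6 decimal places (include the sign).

+√(1/4) = +0.500000

√[5·0!3!1!/5! · 0!3!1!0!1!3!] = √(9)
  +(−1)^0/∏(0,0,3,1,0,0)! = 1/6  (running 1/6)
⟨..|..⟩ = √(9)·(1/6) = +0.500000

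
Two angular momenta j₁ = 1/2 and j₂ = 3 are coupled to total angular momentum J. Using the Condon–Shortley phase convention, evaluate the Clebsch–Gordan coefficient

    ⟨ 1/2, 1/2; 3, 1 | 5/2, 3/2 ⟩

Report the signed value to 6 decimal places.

triangle: 1!*0!*5!/7! = 120/5040
(j±m)!: 1!*0!*4!*2!*4!*1! = 1152
prefactor² = (2J+1)*Δ*N² = 1152/7
  k=0: +1/(0!*1!*0!*4!*0!*1!) = 1/24
Σ = 1/24  ⇒  CG² = 1152/7*1/24² = 2/7
CG = +√(2/7) = +0.534522

+√(2/7) = +0.534522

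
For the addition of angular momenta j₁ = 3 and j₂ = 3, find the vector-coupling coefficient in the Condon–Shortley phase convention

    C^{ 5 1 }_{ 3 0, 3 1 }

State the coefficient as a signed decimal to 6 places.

−√(5/42) = -0.345033

triangle: 1!×5!×5!/12! = 14400/479001600
(j±m)!: 3!×3!×4!×2!×6!×4! = 29859840
prefactor² = (2J+1)×Δ×N² = 69120/7
  k=0: +1/(0!×1!×3!×4!×2!×1!) = 1/288
  k=1: −1/(1!×0!×2!×3!×3!×2!) = -1/144
Σ = -1/288  ⇒  CG² = 69120/7×(-1/288)² = 5/42
CG = −√(5/42) = -0.345033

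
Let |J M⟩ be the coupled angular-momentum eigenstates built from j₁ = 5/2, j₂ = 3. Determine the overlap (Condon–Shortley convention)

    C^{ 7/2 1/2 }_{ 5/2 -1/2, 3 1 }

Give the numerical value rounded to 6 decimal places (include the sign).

−√(1/63) = -0.125988

j₁+j₂−J=2  J+j₁−j₂=3  J−j₁+j₂=4  j₁+j₂+J+1=10
(j₁±m₁, j₂±m₂, J±M) = (2,3,4,2,4,3)
P² = 9216/175
sum k=0..2:
  [0] +1/288 = 1/288
  [1] −1/12 = -1/12
  [2] +1/16 = 1/16
S = -5/288
C² = P²·S² = 1/63 ; C = -0.125988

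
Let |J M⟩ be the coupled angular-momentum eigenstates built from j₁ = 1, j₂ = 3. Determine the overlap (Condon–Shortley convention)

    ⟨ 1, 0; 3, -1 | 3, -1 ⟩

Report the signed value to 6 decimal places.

j₁+j₂−J=1  J+j₁−j₂=1  J−j₁+j₂=5  j₁+j₂+J+1=8
(j₁±m₁, j₂±m₂, J±M) = (1,1,2,4,2,4)
P² = 48
sum k=0..1:
  [0] +1/12 = 1/12
  [1] −1/24 = -1/24
S = 1/24
C² = P²·S² = 1/12 ; C = +0.288675

+√(1/12) = +0.288675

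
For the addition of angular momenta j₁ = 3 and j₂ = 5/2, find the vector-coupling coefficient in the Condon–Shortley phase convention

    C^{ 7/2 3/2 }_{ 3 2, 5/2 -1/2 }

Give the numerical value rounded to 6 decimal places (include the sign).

√[8·2!4!3!/10! · 5!1!2!3!5!2!] = √(1536/7)
  +(−1)^0/∏(0,2,1,2,3,1)! = 1/24  (running 1/24)
  +(−1)^1/∏(1,1,0,1,4,2)! = -1/48  (running 1/48)
⟨..|..⟩ = √(1536/7)·(1/48) = +0.308607

+√(2/21) ≈ +0.308607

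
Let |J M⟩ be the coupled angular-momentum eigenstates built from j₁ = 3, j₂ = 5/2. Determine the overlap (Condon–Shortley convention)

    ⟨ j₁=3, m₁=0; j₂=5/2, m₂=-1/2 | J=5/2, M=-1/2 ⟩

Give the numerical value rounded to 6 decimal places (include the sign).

j₁+j₂−J=3  J+j₁−j₂=3  J−j₁+j₂=2  j₁+j₂+J+1=9
(j₁±m₁, j₂±m₂, J±M) = (3,3,2,3,2,3)
P² = 216/35
sum k=0..2:
  [0] +1/72 = 1/72
  [1] −1/4 = -1/4
  [2] +1/8 = 1/8
S = -1/9
C² = P²·S² = 8/105 ; C = -0.276026

-0.276026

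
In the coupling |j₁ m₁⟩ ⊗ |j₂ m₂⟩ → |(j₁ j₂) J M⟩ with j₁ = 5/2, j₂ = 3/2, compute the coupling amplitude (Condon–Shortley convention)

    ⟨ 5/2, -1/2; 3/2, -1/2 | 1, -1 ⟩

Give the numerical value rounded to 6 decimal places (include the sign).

−√(3/20) ≈ -0.387298

√[3·3!2!0!/6! · 2!3!1!2!0!2!] = √(12/5)
  +(−1)^1/∏(1,2,2,0,0,0)! = -1/4  (running -1/4)
⟨..|..⟩ = √(12/5)·(-1/4) = -0.387298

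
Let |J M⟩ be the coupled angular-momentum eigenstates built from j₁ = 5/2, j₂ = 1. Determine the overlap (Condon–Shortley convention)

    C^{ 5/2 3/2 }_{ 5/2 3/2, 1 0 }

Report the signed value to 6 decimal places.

triangle: 1!×4!×1!/7! = 24/5040
(j±m)!: 4!×1!×1!×1!×4!×1! = 576
prefactor² = (2J+1)×Δ×N² = 576/35
  k=0: +1/(0!×1!×1!×1!×3!×0!) = 1/6
  k=1: −1/(1!×0!×0!×0!×4!×1!) = -1/24
Σ = 1/8  ⇒  CG² = 576/35×1/8² = 9/35
CG = +√(9/35) = +0.507093

+0.507093  (= +√(9/35))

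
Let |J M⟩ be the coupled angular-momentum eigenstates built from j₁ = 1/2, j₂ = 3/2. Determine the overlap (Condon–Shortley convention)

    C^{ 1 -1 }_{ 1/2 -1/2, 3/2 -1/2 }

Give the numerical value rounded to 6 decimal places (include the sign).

triangle: 1!*0!*2!/4! = 2/24
(j±m)!: 0!*1!*1!*2!*0!*2! = 4
prefactor² = (2J+1)*Δ*N² = 1
  k=1: −1/(1!*0!*0!*0!*0!*2!) = -1/2
Σ = -1/2  ⇒  CG² = 1*(-1/2)² = 1/4
CG = −√(1/4) = -0.500000

−√(1/4) = -0.500000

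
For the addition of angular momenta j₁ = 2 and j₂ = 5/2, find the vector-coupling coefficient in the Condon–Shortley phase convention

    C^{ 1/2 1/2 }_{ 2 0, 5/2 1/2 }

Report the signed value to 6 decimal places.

triangle: 4!*0!*1!/6! = 24/720
(j±m)!: 2!*2!*3!*2!*1!*0! = 48
prefactor² = (2J+1)*Δ*N² = 16/5
  k=2: +1/(2!*2!*0!*1!*0!*0!) = 1/4
Σ = 1/4  ⇒  CG² = 16/5*1/4² = 1/5
CG = +√(1/5) = +0.447214

+√(1/5) ≈ +0.447214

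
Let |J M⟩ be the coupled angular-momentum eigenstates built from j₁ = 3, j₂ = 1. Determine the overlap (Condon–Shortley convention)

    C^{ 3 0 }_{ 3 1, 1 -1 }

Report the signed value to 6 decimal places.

+√(1/2) ≈ +0.707107

√[7·1!5!1!/8! · 4!2!0!2!3!3!] = √(72)
  +(−1)^0/∏(0,1,2,0,3,1)! = 1/12  (running 1/12)
⟨..|..⟩ = √(72)·(1/12) = +0.707107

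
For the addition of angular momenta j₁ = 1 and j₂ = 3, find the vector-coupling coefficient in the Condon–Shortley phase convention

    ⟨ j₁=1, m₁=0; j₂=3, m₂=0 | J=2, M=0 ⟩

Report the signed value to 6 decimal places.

√[5·2!0!4!/7! · 1!1!3!3!2!2!] = √(48/7)
  +(−1)^1/∏(1,1,0,2,0,2)! = -1/4  (running -1/4)
⟨..|..⟩ = √(48/7)·(-1/4) = -0.654654

-0.654654  (= −√(3/7))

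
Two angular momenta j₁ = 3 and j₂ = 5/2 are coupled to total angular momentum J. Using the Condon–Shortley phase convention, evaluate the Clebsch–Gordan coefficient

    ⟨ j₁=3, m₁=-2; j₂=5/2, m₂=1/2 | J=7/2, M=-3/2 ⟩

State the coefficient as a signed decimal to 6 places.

√[8·2!4!3!/10! · 1!5!3!2!2!5!] = √(1536/7)
  +(−1)^1/∏(1,1,4,2,0,1)! = -1/48  (running -1/48)
  +(−1)^2/∏(2,0,3,1,1,2)! = 1/24  (running 1/48)
⟨..|..⟩ = √(1536/7)·(1/48) = +0.308607

+√(2/21) ≈ +0.308607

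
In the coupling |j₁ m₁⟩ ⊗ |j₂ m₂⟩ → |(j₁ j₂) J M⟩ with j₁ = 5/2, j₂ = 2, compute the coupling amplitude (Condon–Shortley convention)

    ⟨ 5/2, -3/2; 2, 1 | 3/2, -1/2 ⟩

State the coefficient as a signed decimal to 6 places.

√[4·3!2!1!/7! · 1!4!3!1!1!2!] = √(96/35)
  +(−1)^2/∏(2,1,2,1,0,0)! = 1/4  (running 1/4)
  +(−1)^3/∏(3,0,1,0,1,1)! = -1/6  (running 1/12)
⟨..|..⟩ = √(96/35)·(1/12) = +0.138013

+0.138013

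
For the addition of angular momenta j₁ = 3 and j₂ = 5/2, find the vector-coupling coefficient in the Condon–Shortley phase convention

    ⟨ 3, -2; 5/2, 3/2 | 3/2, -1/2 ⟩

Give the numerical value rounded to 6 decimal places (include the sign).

-0.218218

triangle: 4!×2!×1!/8! = 48/40320
(j±m)!: 1!×5!×4!×1!×1!×2! = 5760
prefactor² = (2J+1)×Δ×N² = 192/7
  k=3: −1/(3!×1!×2!×1!×0!×0!) = -1/12
  k=4: +1/(4!×0!×1!×0!×1!×1!) = 1/24
Σ = -1/24  ⇒  CG² = 192/7×(-1/24)² = 1/21
CG = −√(1/21) = -0.218218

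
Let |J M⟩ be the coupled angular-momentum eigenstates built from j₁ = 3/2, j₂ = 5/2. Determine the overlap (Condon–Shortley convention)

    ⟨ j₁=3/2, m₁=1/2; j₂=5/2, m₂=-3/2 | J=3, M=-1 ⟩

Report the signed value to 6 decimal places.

+√(49/120) ≈ +0.639010

triangle: 1!×2!×4!/8! = 48/40320
(j±m)!: 2!×1!×1!×4!×2!×4! = 2304
prefactor² = (2J+1)×Δ×N² = 96/5
  k=0: +1/(0!×1!×1!×1!×1!×3!) = 1/6
  k=1: −1/(1!×0!×0!×0!×2!×4!) = -1/48
Σ = 7/48  ⇒  CG² = 96/5×7/48² = 49/120
CG = +√(49/120) = +0.639010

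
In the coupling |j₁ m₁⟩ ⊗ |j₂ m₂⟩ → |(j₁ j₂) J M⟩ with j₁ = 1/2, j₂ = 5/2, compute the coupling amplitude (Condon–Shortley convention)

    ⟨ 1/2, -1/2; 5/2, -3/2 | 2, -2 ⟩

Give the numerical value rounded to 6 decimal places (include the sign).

−√(1/6) ≈ -0.408248

√[5·1!0!4!/6! · 0!1!1!4!0!4!] = √(96)
  +(−1)^1/∏(1,0,0,0,0,4)! = -1/24  (running -1/24)
⟨..|..⟩ = √(96)·(-1/24) = -0.408248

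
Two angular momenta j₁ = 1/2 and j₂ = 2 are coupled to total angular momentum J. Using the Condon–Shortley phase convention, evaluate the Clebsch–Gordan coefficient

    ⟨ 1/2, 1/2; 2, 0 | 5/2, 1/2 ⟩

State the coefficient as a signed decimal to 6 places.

+√(3/5) ≈ +0.774597

j₁+j₂−J=0  J+j₁−j₂=1  J−j₁+j₂=4  j₁+j₂+J+1=6
(j₁±m₁, j₂±m₂, J±M) = (1,0,2,2,3,2)
P² = 48/5
sum k=0..0:
  [0] +1/4 = 1/4
S = 1/4
C² = P²·S² = 3/5 ; C = +0.774597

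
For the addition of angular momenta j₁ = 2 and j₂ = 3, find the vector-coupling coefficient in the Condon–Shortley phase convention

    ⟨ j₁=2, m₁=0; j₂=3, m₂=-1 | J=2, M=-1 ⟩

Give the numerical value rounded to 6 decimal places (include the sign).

j₁+j₂−J=3  J+j₁−j₂=1  J−j₁+j₂=3  j₁+j₂+J+1=8
(j₁±m₁, j₂±m₂, J±M) = (2,2,2,4,1,3)
P² = 36/7
sum k=1..2:
  [1] −1/4 = -1/4
  [2] +1/12 = 1/12
S = -1/6
C² = P²·S² = 1/7 ; C = -0.377964

−√(1/7) ≈ -0.377964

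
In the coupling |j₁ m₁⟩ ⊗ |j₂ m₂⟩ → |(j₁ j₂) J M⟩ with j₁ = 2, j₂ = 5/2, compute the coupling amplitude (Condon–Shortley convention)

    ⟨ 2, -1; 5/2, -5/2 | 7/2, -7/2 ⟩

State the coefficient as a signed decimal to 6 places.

√[8·1!3!4!/9! · 1!3!0!5!0!7!] = √(11520)
  +(−1)^0/∏(0,1,3,0,0,4)! = 1/144  (running 1/144)
⟨..|..⟩ = √(11520)·(1/144) = +0.745356

+√(5/9) = +0.745356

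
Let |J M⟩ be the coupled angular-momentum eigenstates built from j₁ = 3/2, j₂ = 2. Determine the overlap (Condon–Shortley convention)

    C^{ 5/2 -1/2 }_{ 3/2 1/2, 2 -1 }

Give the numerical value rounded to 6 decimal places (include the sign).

√[6·1!2!3!/7! · 2!1!1!3!2!3!] = √(72/35)
  +(−1)^0/∏(0,1,1,1,1,2)! = 1/2  (running 1/2)
  +(−1)^1/∏(1,0,0,0,2,3)! = -1/12  (running 5/12)
⟨..|..⟩ = √(72/35)·(5/12) = +0.597614

+0.597614  (= +√(5/14))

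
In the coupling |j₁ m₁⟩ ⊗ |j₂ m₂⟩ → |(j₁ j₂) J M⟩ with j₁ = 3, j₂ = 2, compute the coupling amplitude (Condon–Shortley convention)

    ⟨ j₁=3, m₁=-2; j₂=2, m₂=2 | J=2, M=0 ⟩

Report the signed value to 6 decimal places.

triangle: 3!·3!·1!/8! = 36/40320
(j±m)!: 1!·5!·4!·0!·2!·2! = 11520
prefactor² = (2J+1)·Δ·N² = 360/7
  k=3: −1/(3!·0!·2!·1!·1!·0!) = -1/12
Σ = -1/12  ⇒  CG² = 360/7·(-1/12)² = 5/14
CG = −√(5/14) = -0.597614

-0.597614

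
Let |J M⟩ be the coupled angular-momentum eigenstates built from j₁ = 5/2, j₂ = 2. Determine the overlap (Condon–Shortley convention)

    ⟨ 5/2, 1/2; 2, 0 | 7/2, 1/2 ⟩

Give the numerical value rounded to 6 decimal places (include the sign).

triangle: 1!×4!×3!/9! = 144/362880
(j±m)!: 3!×2!×2!×2!×4!×3! = 6912
prefactor² = (2J+1)×Δ×N² = 768/35
  k=0: +1/(0!×1!×2!×2!×2!×1!) = 1/8
  k=1: −1/(1!×0!×1!×1!×3!×2!) = -1/12
Σ = 1/24  ⇒  CG² = 768/35×1/24² = 4/105
CG = +√(4/105) = +0.195180

+√(4/105) = +0.195180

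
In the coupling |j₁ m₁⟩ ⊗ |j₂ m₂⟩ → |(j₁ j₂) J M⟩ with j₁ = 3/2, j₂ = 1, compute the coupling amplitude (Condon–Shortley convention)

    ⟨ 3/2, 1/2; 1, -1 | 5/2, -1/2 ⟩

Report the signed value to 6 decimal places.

triangle: 0!*3!*2!/6! = 12/720
(j±m)!: 2!*1!*0!*2!*2!*3! = 48
prefactor² = (2J+1)*Δ*N² = 24/5
  k=0: +1/(0!*0!*1!*0!*2!*2!) = 1/4
Σ = 1/4  ⇒  CG² = 24/5*1/4² = 3/10
CG = +√(3/10) = +0.547723

+√(3/10) ≈ +0.547723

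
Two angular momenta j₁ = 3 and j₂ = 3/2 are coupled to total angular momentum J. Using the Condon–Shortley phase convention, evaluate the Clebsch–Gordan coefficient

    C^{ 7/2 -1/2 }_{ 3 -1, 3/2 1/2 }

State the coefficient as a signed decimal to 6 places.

−√(2/7) = -0.534522

j₁+j₂−J=1  J+j₁−j₂=5  J−j₁+j₂=2  j₁+j₂+J+1=9
(j₁±m₁, j₂±m₂, J±M) = (2,4,2,1,3,4)
P² = 512/7
sum k=0..1:
  [0] +1/48 = 1/48
  [1] −1/12 = -1/12
S = -1/16
C² = P²·S² = 2/7 ; C = -0.534522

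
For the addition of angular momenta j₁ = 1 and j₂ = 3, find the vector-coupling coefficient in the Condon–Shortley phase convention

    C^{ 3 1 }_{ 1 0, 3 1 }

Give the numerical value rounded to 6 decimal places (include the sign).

-0.288675

j₁+j₂−J=1  J+j₁−j₂=1  J−j₁+j₂=5  j₁+j₂+J+1=8
(j₁±m₁, j₂±m₂, J±M) = (1,1,4,2,4,2)
P² = 48
sum k=0..1:
  [0] +1/24 = 1/24
  [1] −1/12 = -1/12
S = -1/24
C² = P²·S² = 1/12 ; C = -0.288675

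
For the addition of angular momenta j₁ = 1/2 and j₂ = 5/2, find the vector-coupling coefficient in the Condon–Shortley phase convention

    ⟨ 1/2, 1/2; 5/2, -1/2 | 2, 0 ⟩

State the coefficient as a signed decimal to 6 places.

+0.707107  (= +√(1/2))

j₁+j₂−J=1  J+j₁−j₂=0  J−j₁+j₂=4  j₁+j₂+J+1=6
(j₁±m₁, j₂±m₂, J±M) = (1,0,2,3,2,2)
P² = 8
sum k=0..0:
  [0] +1/4 = 1/4
S = 1/4
C² = P²·S² = 1/2 ; C = +0.707107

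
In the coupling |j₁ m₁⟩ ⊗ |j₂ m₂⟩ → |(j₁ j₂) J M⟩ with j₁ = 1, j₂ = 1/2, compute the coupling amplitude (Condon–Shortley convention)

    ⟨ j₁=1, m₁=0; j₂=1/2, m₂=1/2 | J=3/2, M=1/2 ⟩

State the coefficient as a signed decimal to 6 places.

triangle: 0!·2!·1!/4! = 2/24
(j±m)!: 1!·1!·1!·0!·2!·1! = 2
prefactor² = (2J+1)·Δ·N² = 2/3
  k=0: +1/(0!·0!·1!·1!·1!·0!) = 1
Σ = 1  ⇒  CG² = 2/3·1² = 2/3
CG = +√(2/3) = +0.816497

+√(2/3) = +0.816497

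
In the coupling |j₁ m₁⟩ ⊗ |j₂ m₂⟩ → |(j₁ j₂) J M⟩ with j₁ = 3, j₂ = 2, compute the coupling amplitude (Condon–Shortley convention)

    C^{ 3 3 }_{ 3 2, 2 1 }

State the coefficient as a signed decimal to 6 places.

√[7·2!4!2!/9! · 5!1!3!1!6!0!] = √(960)
  +(−1)^1/∏(1,1,0,2,4,0)! = -1/48  (running -1/48)
⟨..|..⟩ = √(960)·(-1/48) = -0.645497

-0.645497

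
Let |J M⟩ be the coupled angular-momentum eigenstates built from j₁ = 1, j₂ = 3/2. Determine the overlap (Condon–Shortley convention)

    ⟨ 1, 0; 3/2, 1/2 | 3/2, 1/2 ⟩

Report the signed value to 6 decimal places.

j₁+j₂−J=1  J+j₁−j₂=1  J−j₁+j₂=2  j₁+j₂+J+1=5
(j₁±m₁, j₂±m₂, J±M) = (1,1,2,1,2,1)
P² = 4/15
sum k=0..1:
  [0] +1/2 = 1/2
  [1] −1/1 = -1
S = -1/2
C² = P²·S² = 1/15 ; C = -0.258199

-0.258199  (= −√(1/15))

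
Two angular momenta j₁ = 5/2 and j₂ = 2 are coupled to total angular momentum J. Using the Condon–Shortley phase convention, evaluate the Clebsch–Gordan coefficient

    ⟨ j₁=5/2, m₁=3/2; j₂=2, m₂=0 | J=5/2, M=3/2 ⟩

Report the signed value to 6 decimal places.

triangle: 2!·3!·2!/8! = 24/40320
(j±m)!: 4!·1!·2!·2!·4!·1! = 2304
prefactor² = (2J+1)·Δ·N² = 288/35
  k=0: +1/(0!·2!·1!·2!·2!·0!) = 1/8
  k=1: −1/(1!·1!·0!·1!·3!·1!) = -1/6
Σ = -1/24  ⇒  CG² = 288/35·(-1/24)² = 1/70
CG = −√(1/70) = -0.119523

-0.119523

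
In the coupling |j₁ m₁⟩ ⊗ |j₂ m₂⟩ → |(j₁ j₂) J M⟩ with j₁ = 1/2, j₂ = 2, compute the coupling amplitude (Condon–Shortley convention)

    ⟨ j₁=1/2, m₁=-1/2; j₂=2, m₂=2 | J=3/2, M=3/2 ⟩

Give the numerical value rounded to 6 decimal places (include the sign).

√[4·1!0!3!/5! · 0!1!4!0!3!0!] = √(144/5)
  +(−1)^1/∏(1,0,0,3,0,0)! = -1/6  (running -1/6)
⟨..|..⟩ = √(144/5)·(-1/6) = -0.894427

-0.894427  (= −√(4/5))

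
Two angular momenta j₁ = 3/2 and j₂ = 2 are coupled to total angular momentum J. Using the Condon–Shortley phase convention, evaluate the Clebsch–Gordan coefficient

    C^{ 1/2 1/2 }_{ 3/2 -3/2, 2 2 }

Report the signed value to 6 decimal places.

triangle: 3!·0!·1!/5! = 6/120
(j±m)!: 0!·3!·4!·0!·1!·0! = 144
prefactor² = (2J+1)·Δ·N² = 72/5
  k=3: −1/(3!·0!·0!·1!·0!·0!) = -1/6
Σ = -1/6  ⇒  CG² = 72/5·(-1/6)² = 2/5
CG = −√(2/5) = -0.632456

-0.632456  (= −√(2/5))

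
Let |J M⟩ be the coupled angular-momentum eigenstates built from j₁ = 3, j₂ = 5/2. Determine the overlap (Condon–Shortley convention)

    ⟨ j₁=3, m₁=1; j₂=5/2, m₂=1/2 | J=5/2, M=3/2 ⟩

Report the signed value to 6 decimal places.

-0.169031

√[6·3!3!2!/9! · 4!2!3!2!4!1!] = √(576/35)
  +(−1)^1/∏(1,2,1,2,2,0)! = -1/8  (running -1/8)
  +(−1)^2/∏(2,1,0,1,3,1)! = 1/12  (running -1/24)
⟨..|..⟩ = √(576/35)·(-1/24) = -0.169031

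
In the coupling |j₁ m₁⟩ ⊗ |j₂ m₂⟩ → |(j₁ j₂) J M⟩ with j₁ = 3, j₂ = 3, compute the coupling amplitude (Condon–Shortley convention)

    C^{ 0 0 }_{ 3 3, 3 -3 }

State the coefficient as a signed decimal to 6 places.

+0.377964  (= +√(1/7))

√[1·6!0!0!/7! · 6!0!0!6!0!0!] = √(518400/7)
  +(−1)^0/∏(0,6,0,0,0,0)! = 1/720  (running 1/720)
⟨..|..⟩ = √(518400/7)·(1/720) = +0.377964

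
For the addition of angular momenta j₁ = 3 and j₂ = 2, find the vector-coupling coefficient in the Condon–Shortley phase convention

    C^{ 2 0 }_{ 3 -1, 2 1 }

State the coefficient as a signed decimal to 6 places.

√[5·3!3!1!/8! · 2!4!3!1!2!2!] = √(36/7)
  +(−1)^2/∏(2,1,2,1,1,0)! = 1/4  (running 1/4)
  +(−1)^3/∏(3,0,1,0,2,1)! = -1/12  (running 1/6)
⟨..|..⟩ = √(36/7)·(1/6) = +0.377964

+√(1/7) = +0.377964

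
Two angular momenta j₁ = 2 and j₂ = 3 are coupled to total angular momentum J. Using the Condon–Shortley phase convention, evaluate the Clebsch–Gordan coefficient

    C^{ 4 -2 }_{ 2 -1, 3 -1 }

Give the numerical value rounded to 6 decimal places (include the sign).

triangle: 1!·3!·5!/10! = 720/3628800
(j±m)!: 1!·3!·2!·4!·2!·6! = 414720
prefactor² = (2J+1)·Δ·N² = 5184/7
  k=0: +1/(0!·1!·3!·2!·0!·3!) = 1/72
  k=1: −1/(1!·0!·2!·1!·1!·4!) = -1/48
Σ = -1/144  ⇒  CG² = 5184/7·(-1/144)² = 1/28
CG = −√(1/28) = -0.188982

−√(1/28) ≈ -0.188982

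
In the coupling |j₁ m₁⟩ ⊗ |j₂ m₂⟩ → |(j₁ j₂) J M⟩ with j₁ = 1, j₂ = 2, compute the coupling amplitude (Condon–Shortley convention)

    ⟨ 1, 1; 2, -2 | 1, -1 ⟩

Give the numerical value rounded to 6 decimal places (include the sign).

+√(3/5) = +0.774597

triangle: 2!×0!×2!/5! = 4/120
(j±m)!: 2!×0!×0!×4!×0!×2! = 96
prefactor² = (2J+1)×Δ×N² = 48/5
  k=0: +1/(0!×2!×0!×0!×0!×2!) = 1/4
Σ = 1/4  ⇒  CG² = 48/5×1/4² = 3/5
CG = +√(3/5) = +0.774597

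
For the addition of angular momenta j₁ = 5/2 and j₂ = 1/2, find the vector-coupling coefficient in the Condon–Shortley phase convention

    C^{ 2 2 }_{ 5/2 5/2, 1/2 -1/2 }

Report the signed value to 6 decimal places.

+0.912871

√[5·1!4!0!/6! · 5!0!0!1!4!0!] = √(480)
  +(−1)^0/∏(0,1,0,0,4,0)! = 1/24  (running 1/24)
⟨..|..⟩ = √(480)·(1/24) = +0.912871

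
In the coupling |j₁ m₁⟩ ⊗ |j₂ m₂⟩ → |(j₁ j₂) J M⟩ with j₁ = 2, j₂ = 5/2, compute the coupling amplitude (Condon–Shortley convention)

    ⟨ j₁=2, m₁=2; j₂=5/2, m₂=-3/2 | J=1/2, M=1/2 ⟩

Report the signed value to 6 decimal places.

√[2·4!0!1!/6! · 4!0!1!4!1!0!] = √(192/5)
  +(−1)^0/∏(0,4,0,1,0,0)! = 1/24  (running 1/24)
⟨..|..⟩ = √(192/5)·(1/24) = +0.258199

+0.258199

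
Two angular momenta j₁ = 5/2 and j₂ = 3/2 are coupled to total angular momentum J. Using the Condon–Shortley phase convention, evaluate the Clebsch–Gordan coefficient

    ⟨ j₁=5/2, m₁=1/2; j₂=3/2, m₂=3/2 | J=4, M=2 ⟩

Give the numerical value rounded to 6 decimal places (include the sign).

j₁+j₂−J=0  J+j₁−j₂=5  J−j₁+j₂=3  j₁+j₂+J+1=9
(j₁±m₁, j₂±m₂, J±M) = (3,2,3,0,6,2)
P² = 12960/7
sum k=0..0:
  [0] +1/72 = 1/72
S = 1/72
C² = P²·S² = 5/14 ; C = +0.597614

+√(5/14) = +0.597614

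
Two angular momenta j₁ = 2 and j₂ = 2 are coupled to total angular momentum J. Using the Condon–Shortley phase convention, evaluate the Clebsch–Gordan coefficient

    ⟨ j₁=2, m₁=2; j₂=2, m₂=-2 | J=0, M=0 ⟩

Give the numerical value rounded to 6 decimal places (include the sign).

+√(1/5) ≈ +0.447214

j₁+j₂−J=4  J+j₁−j₂=0  J−j₁+j₂=0  j₁+j₂+J+1=5
(j₁±m₁, j₂±m₂, J±M) = (4,0,0,4,0,0)
P² = 576/5
sum k=0..0:
  [0] +1/24 = 1/24
S = 1/24
C² = P²·S² = 1/5 ; C = +0.447214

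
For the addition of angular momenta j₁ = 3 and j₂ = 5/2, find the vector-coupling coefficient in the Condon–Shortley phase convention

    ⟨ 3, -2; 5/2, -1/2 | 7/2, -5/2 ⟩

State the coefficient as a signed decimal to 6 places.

triangle: 2!·4!·3!/10! = 288/3628800
(j±m)!: 1!·5!·2!·3!·1!·6! = 1036800
prefactor² = (2J+1)·Δ·N² = 4608/7
  k=1: −1/(1!·1!·4!·1!·0!·2!) = -1/48
  k=2: +1/(2!·0!·3!·0!·1!·3!) = 1/72
Σ = -1/144  ⇒  CG² = 4608/7·(-1/144)² = 2/63
CG = −√(2/63) = -0.178174

−√(2/63) ≈ -0.178174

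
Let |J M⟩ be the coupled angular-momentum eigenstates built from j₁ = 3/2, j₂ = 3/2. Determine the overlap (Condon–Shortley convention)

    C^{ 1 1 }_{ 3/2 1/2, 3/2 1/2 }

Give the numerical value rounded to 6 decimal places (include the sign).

triangle: 2!×1!×1!/5! = 2/120
(j±m)!: 2!×1!×2!×1!×2!×0! = 8
prefactor² = (2J+1)×Δ×N² = 2/5
  k=1: −1/(1!×1!×0!×1!×1!×0!) = -1
Σ = -1  ⇒  CG² = 2/5×(-1)² = 2/5
CG = −√(2/5) = -0.632456

−√(2/5) = -0.632456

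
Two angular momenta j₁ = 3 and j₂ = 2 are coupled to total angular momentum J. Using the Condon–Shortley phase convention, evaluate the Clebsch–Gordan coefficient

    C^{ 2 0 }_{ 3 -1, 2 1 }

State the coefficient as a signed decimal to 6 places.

+√(1/7) ≈ +0.377964

triangle: 3!·3!·1!/8! = 36/40320
(j±m)!: 2!·4!·3!·1!·2!·2! = 1152
prefactor² = (2J+1)·Δ·N² = 36/7
  k=2: +1/(2!·1!·2!·1!·1!·0!) = 1/4
  k=3: −1/(3!·0!·1!·0!·2!·1!) = -1/12
Σ = 1/6  ⇒  CG² = 36/7·1/6² = 1/7
CG = +√(1/7) = +0.377964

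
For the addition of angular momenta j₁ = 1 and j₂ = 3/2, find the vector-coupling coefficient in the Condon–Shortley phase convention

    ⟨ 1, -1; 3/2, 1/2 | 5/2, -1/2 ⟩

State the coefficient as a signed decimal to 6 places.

triangle: 0!·2!·3!/6! = 12/720
(j±m)!: 0!·2!·2!·1!·2!·3! = 48
prefactor² = (2J+1)·Δ·N² = 24/5
  k=0: +1/(0!·0!·2!·2!·0!·1!) = 1/4
Σ = 1/4  ⇒  CG² = 24/5·1/4² = 3/10
CG = +√(3/10) = +0.547723

+√(3/10) = +0.547723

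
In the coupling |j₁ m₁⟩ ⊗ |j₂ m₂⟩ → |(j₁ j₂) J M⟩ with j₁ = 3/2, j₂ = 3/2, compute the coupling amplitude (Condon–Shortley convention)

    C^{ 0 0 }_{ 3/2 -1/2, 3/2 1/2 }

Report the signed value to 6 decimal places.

+0.500000  (= +√(1/4))

√[1·3!0!0!/4! · 1!2!2!1!0!0!] = √(1)
  +(−1)^2/∏(2,1,0,0,0,0)! = 1/2  (running 1/2)
⟨..|..⟩ = √(1)·(1/2) = +0.500000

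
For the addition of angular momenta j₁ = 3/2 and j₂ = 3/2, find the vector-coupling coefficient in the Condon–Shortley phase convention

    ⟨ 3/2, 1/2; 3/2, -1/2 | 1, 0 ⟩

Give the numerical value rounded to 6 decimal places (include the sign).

−√(1/20) ≈ -0.223607

triangle: 2!·1!·1!/5! = 2/120
(j±m)!: 2!·1!·1!·2!·1!·1! = 4
prefactor² = (2J+1)·Δ·N² = 1/5
  k=0: +1/(0!·2!·1!·1!·0!·0!) = 1/2
  k=1: −1/(1!·1!·0!·0!·1!·1!) = -1
Σ = -1/2  ⇒  CG² = 1/5·(-1/2)² = 1/20
CG = −√(1/20) = -0.223607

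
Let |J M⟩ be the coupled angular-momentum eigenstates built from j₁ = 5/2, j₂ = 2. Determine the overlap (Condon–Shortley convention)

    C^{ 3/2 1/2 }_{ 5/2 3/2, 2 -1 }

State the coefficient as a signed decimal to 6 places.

-0.138013

√[4·3!2!1!/7! · 4!1!1!3!2!1!] = √(96/35)
  +(−1)^0/∏(0,3,1,1,1,0)! = 1/6  (running 1/6)
  +(−1)^1/∏(1,2,0,0,2,1)! = -1/4  (running -1/12)
⟨..|..⟩ = √(96/35)·(-1/12) = -0.138013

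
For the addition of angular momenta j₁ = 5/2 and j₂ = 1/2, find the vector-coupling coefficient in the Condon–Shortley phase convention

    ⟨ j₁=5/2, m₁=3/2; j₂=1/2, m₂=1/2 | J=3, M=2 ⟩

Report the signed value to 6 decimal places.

j₁+j₂−J=0  J+j₁−j₂=5  J−j₁+j₂=1  j₁+j₂+J+1=7
(j₁±m₁, j₂±m₂, J±M) = (4,1,1,0,5,1)
P² = 480
sum k=0..0:
  [0] +1/24 = 1/24
S = 1/24
C² = P²·S² = 5/6 ; C = +0.912871

+√(5/6) ≈ +0.912871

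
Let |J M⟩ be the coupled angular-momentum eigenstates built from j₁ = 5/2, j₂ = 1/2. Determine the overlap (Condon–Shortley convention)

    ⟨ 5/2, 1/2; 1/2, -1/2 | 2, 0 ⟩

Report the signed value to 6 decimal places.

+0.707107  (= +√(1/2))

√[5·1!4!0!/6! · 3!2!0!1!2!2!] = √(8)
  +(−1)^0/∏(0,1,2,0,2,0)! = 1/4  (running 1/4)
⟨..|..⟩ = √(8)·(1/4) = +0.707107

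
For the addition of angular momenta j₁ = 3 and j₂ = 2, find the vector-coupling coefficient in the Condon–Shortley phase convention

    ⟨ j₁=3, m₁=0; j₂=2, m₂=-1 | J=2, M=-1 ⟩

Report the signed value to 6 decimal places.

j₁+j₂−J=3  J+j₁−j₂=3  J−j₁+j₂=1  j₁+j₂+J+1=8
(j₁±m₁, j₂±m₂, J±M) = (3,3,1,3,1,3)
P² = 81/14
sum k=0..1:
  [0] +1/36 = 1/36
  [1] −1/4 = -1/4
S = -2/9
C² = P²·S² = 2/7 ; C = -0.534522

-0.534522  (= −√(2/7))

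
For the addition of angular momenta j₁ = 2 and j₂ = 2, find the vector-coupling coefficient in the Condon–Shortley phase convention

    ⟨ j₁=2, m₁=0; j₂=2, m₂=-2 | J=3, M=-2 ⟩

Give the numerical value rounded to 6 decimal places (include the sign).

j₁+j₂−J=1  J+j₁−j₂=3  J−j₁+j₂=3  j₁+j₂+J+1=8
(j₁±m₁, j₂±m₂, J±M) = (2,2,0,4,1,5)
P² = 72
sum k=0..0:
  [0] +1/12 = 1/12
S = 1/12
C² = P²·S² = 1/2 ; C = +0.707107

+0.707107  (= +√(1/2))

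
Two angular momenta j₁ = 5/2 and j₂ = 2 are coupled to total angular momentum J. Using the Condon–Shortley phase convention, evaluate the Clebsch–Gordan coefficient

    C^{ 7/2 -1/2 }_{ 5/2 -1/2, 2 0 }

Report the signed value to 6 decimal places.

triangle: 1!*4!*3!/9! = 144/362880
(j±m)!: 2!*3!*2!*2!*3!*4! = 6912
prefactor² = (2J+1)*Δ*N² = 768/35
  k=0: +1/(0!*1!*3!*2!*1!*1!) = 1/12
  k=1: −1/(1!*0!*2!*1!*2!*2!) = -1/8
Σ = -1/24  ⇒  CG² = 768/35*(-1/24)² = 4/105
CG = −√(4/105) = -0.195180

-0.195180  (= −√(4/105))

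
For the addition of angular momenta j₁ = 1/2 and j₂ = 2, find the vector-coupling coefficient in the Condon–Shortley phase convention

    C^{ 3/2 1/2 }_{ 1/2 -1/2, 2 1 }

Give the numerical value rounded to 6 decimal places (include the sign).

triangle: 1!×0!×3!/5! = 6/120
(j±m)!: 0!×1!×3!×1!×2!×1! = 12
prefactor² = (2J+1)×Δ×N² = 12/5
  k=1: −1/(1!×0!×0!×2!×0!×1!) = -1/2
Σ = -1/2  ⇒  CG² = 12/5×(-1/2)² = 3/5
CG = −√(3/5) = -0.774597

-0.774597  (= −√(3/5))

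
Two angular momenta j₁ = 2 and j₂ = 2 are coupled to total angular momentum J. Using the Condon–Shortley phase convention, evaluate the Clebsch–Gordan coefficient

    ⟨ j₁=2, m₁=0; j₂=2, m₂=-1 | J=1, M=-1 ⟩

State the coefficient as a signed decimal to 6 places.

−√(3/10) ≈ -0.547723

j₁+j₂−J=3  J+j₁−j₂=1  J−j₁+j₂=1  j₁+j₂+J+1=6
(j₁±m₁, j₂±m₂, J±M) = (2,2,1,3,0,2)
P² = 6/5
sum k=1..1:
  [1] −1/2 = -1/2
S = -1/2
C² = P²·S² = 3/10 ; C = -0.547723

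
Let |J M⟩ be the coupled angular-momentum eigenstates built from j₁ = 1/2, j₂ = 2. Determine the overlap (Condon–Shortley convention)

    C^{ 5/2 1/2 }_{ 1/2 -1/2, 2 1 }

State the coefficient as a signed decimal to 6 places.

+√(2/5) ≈ +0.632456

triangle: 0!*1!*4!/6! = 24/720
(j±m)!: 0!*1!*3!*1!*3!*2! = 72
prefactor² = (2J+1)*Δ*N² = 72/5
  k=0: +1/(0!*0!*1!*3!*0!*1!) = 1/6
Σ = 1/6  ⇒  CG² = 72/5*1/6² = 2/5
CG = +√(2/5) = +0.632456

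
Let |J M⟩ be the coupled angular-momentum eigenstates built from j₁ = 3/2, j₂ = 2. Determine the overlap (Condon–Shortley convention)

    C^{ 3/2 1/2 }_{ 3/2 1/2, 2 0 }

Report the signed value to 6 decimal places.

√[4·2!1!2!/6! · 2!1!2!2!2!1!] = √(16/45)
  +(−1)^0/∏(0,2,1,2,0,0)! = 1/4  (running 1/4)
  +(−1)^1/∏(1,1,0,1,1,1)! = -1  (running -3/4)
⟨..|..⟩ = √(16/45)·(-3/4) = -0.447214

−√(1/5) ≈ -0.447214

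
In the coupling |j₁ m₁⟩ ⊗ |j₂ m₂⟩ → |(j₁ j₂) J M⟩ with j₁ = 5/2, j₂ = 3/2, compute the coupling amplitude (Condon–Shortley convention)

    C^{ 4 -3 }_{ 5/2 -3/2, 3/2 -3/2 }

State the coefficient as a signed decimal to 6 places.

+0.790569

triangle: 0!×5!×3!/9! = 720/362880
(j±m)!: 1!×4!×0!×3!×1!×7! = 725760
prefactor² = (2J+1)×Δ×N² = 12960
  k=0: +1/(0!×0!×4!×0!×1!×3!) = 1/144
Σ = 1/144  ⇒  CG² = 12960×1/144² = 5/8
CG = +√(5/8) = +0.790569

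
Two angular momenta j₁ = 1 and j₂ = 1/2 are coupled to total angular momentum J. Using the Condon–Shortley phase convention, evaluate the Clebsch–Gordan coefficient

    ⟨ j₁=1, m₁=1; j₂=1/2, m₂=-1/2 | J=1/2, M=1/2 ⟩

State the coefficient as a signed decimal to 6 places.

+√(2/3) = +0.816497

j₁+j₂−J=1  J+j₁−j₂=1  J−j₁+j₂=0  j₁+j₂+J+1=3
(j₁±m₁, j₂±m₂, J±M) = (2,0,0,1,1,0)
P² = 2/3
sum k=0..0:
  [0] +1/1 = 1
S = 1
C² = P²·S² = 2/3 ; C = +0.816497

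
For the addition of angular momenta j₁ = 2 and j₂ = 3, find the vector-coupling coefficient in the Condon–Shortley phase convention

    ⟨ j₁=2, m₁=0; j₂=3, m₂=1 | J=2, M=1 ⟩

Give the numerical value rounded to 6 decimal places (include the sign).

+0.377964  (= +√(1/7))

j₁+j₂−J=3  J+j₁−j₂=1  J−j₁+j₂=3  j₁+j₂+J+1=8
(j₁±m₁, j₂±m₂, J±M) = (2,2,4,2,3,1)
P² = 36/7
sum k=1..2:
  [1] −1/12 = -1/12
  [2] +1/4 = 1/4
S = 1/6
C² = P²·S² = 1/7 ; C = +0.377964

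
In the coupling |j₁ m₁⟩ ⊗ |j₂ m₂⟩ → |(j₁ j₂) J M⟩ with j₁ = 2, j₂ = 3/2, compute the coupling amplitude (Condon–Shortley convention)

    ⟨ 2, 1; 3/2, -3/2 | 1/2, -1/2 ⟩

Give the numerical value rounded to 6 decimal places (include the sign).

triangle: 3!*1!*0!/5! = 6/120
(j±m)!: 3!*1!*0!*3!*0!*1! = 36
prefactor² = (2J+1)*Δ*N² = 18/5
  k=0: +1/(0!*3!*1!*0!*0!*0!) = 1/6
Σ = 1/6  ⇒  CG² = 18/5*1/6² = 1/10
CG = +√(1/10) = +0.316228

+√(1/10) = +0.316228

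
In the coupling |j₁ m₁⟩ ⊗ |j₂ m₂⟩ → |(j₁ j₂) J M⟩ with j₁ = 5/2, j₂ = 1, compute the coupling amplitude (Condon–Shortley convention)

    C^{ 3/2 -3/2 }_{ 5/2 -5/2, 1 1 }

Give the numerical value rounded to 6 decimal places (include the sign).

triangle: 2!*3!*0!/6! = 12/720
(j±m)!: 0!*5!*2!*0!*0!*3! = 1440
prefactor² = (2J+1)*Δ*N² = 96
  k=2: +1/(2!*0!*3!*0!*0!*0!) = 1/12
Σ = 1/12  ⇒  CG² = 96*1/12² = 2/3
CG = +√(2/3) = +0.816497

+√(2/3) ≈ +0.816497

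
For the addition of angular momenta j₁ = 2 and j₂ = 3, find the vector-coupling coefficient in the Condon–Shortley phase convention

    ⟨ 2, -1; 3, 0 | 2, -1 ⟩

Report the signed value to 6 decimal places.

√[5·3!1!3!/8! · 1!3!3!3!1!3!] = √(81/14)
  +(−1)^2/∏(2,1,1,1,0,2)! = 1/4  (running 1/4)
  +(−1)^3/∏(3,0,0,0,1,3)! = -1/36  (running 2/9)
⟨..|..⟩ = √(81/14)·(2/9) = +0.534522

+0.534522  (= +√(2/7))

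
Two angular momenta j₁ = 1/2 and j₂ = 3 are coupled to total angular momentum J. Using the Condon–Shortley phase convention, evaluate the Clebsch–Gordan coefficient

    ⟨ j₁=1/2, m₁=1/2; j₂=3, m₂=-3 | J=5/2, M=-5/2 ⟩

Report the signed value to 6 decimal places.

j₁+j₂−J=1  J+j₁−j₂=0  J−j₁+j₂=5  j₁+j₂+J+1=7
(j₁±m₁, j₂±m₂, J±M) = (1,0,0,6,0,5)
P² = 86400/7
sum k=0..0:
  [0] +1/120 = 1/120
S = 1/120
C² = P²·S² = 6/7 ; C = +0.925820

+0.925820  (= +√(6/7))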